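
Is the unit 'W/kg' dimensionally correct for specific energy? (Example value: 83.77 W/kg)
No

specific energy has SI base units: m^2 / s^2
W/kg does NOT reduce to m^2 / s^2; a valid unit for specific energy would be e.g. J/kg.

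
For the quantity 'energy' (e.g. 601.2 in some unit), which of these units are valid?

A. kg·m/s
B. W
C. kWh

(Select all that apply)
C

energy has SI base units: kg * m^2 / s^2

Checking each option against kg * m^2 / s^2:
  A. kg·m/s: ✗ does not match
  B. W: ✗ does not match
  C. kWh: ✓ matches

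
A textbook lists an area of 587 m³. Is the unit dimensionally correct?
No

area has SI base units: m^2
m³ does NOT reduce to m^2; a valid unit for area would be e.g. m².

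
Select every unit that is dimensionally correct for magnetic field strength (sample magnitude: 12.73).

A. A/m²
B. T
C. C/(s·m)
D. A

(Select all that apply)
C

magnetic field strength has SI base units: A / m

Checking each option against A / m:
  A. A/m²: ✗ does not match
  B. T: ✗ does not match
  C. C/(s·m): ✓ matches
  D. A: ✗ does not match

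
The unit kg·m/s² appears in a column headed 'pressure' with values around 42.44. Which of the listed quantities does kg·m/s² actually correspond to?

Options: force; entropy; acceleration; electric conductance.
force

pressure should have units dimensionally equivalent to kg / (m * s^2) (e.g. Pa).
The given unit 'kg·m/s²' reduces to kg * m / s^2. Of the listed options, that is the dimensionality of force.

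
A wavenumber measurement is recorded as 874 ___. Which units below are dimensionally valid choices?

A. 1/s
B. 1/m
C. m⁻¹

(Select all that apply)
B, C

wavenumber has SI base units: 1 / m

Checking each option against 1 / m:
  A. 1/s: ✗ does not match
  B. 1/m: ✓ matches
  C. m⁻¹: ✓ matches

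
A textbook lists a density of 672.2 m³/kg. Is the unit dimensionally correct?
No

density has SI base units: kg / m^3
m³/kg does NOT reduce to kg / m^3; a valid unit for density would be e.g. kg/m³.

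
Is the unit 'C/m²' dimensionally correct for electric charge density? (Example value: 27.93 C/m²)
No

electric charge density has SI base units: A * s / m^3
C/m² does NOT reduce to A * s / m^3; a valid unit for electric charge density would be e.g. C/m³.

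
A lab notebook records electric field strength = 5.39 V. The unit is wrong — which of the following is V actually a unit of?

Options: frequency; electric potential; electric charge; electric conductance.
electric potential

electric field strength should have units dimensionally equivalent to kg * m / (A * s^3) (e.g. V/m).
The given unit 'V' reduces to kg * m^2 / (A * s^3). Of the listed options, that is the dimensionality of electric potential.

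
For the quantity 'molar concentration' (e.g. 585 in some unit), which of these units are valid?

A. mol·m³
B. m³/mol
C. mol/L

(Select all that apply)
C

molar concentration has SI base units: mol / m^3

Checking each option against mol / m^3:
  A. mol·m³: ✗ does not match
  B. m³/mol: ✗ does not match
  C. mol/L: ✓ matches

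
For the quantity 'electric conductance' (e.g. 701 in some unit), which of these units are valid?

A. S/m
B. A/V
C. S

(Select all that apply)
B, C

electric conductance has SI base units: A^2 * s^3 / (kg * m^2)

Checking each option against A^2 * s^3 / (kg * m^2):
  A. S/m: ✗ does not match
  B. A/V: ✓ matches
  C. S: ✓ matches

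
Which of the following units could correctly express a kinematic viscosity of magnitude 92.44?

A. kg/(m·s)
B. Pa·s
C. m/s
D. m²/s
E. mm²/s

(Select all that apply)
D, E

kinematic viscosity has SI base units: m^2 / s

Checking each option against m^2 / s:
  A. kg/(m·s): ✗ does not match
  B. Pa·s: ✗ does not match
  C. m/s: ✗ does not match
  D. m²/s: ✓ matches
  E. mm²/s: ✓ matches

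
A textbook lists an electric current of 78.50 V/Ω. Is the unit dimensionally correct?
Yes

electric current has SI base units: A
V/Ω reduces to the same SI base units, so it is a valid unit for electric current.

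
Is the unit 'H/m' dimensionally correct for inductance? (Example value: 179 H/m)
No

inductance has SI base units: kg * m^2 / (A^2 * s^2)
H/m does NOT reduce to kg * m^2 / (A^2 * s^2); a valid unit for inductance would be e.g. H.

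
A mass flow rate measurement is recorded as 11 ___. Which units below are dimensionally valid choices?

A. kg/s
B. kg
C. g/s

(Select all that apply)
A, C

mass flow rate has SI base units: kg / s

Checking each option against kg / s:
  A. kg/s: ✓ matches
  B. kg: ✗ does not match
  C. g/s: ✓ matches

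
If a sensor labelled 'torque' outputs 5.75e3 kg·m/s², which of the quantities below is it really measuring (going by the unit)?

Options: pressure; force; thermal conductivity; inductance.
force

torque should have units dimensionally equivalent to kg * m^2 / s^2 (e.g. N·m).
The given unit 'kg·m/s²' reduces to kg * m / s^2. Of the listed options, that is the dimensionality of force.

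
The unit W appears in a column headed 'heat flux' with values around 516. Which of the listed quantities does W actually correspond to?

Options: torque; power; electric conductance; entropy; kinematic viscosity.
power

heat flux should have units dimensionally equivalent to kg / s^3 (e.g. W/m²).
The given unit 'W' reduces to kg * m^2 / s^3. Of the listed options, that is the dimensionality of power.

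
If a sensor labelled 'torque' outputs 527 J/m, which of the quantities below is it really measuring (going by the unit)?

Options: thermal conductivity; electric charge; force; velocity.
force

torque should have units dimensionally equivalent to kg * m^2 / s^2 (e.g. N·m).
The given unit 'J/m' reduces to kg * m / s^2. Of the listed options, that is the dimensionality of force.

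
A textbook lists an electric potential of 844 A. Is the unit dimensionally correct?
No

electric potential has SI base units: kg * m^2 / (A * s^3)
A does NOT reduce to kg * m^2 / (A * s^3); a valid unit for electric potential would be e.g. V.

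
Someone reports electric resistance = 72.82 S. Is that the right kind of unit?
No

electric resistance has SI base units: kg * m^2 / (A^2 * s^3)
S does NOT reduce to kg * m^2 / (A^2 * s^3); a valid unit for electric resistance would be e.g. Ω.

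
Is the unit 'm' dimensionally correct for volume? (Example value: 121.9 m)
No

volume has SI base units: m^3
m does NOT reduce to m^3; a valid unit for volume would be e.g. m³.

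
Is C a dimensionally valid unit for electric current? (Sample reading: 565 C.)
No

electric current has SI base units: A
C does NOT reduce to A; a valid unit for electric current would be e.g. A.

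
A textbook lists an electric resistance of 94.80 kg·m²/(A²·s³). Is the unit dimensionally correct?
Yes

electric resistance has SI base units: kg * m^2 / (A^2 * s^3)
kg·m²/(A²·s³) reduces to the same SI base units, so it is a valid unit for electric resistance.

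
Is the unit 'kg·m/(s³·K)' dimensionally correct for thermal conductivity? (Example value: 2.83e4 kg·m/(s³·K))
Yes

thermal conductivity has SI base units: kg * m / (s^3 * K)
kg·m/(s³·K) reduces to the same SI base units, so it is a valid unit for thermal conductivity.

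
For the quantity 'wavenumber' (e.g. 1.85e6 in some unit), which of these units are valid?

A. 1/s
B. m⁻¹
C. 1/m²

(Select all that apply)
B

wavenumber has SI base units: 1 / m

Checking each option against 1 / m:
  A. 1/s: ✗ does not match
  B. m⁻¹: ✓ matches
  C. 1/m²: ✗ does not match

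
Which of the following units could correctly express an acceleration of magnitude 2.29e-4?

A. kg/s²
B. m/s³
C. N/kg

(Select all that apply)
C

acceleration has SI base units: m / s^2

Checking each option against m / s^2:
  A. kg/s²: ✗ does not match
  B. m/s³: ✗ does not match
  C. N/kg: ✓ matches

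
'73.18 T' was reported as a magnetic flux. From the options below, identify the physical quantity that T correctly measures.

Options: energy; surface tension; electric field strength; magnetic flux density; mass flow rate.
magnetic flux density

magnetic flux should have units dimensionally equivalent to kg * m^2 / (A * s^2) (e.g. Wb).
The given unit 'T' reduces to kg / (A * s^2). Of the listed options, that is the dimensionality of magnetic flux density.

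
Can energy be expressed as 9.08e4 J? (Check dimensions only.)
Yes

energy has SI base units: kg * m^2 / s^2
J reduces to the same SI base units, so it is a valid unit for energy.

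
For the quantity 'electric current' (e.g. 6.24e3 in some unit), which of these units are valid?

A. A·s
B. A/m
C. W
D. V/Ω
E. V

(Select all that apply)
D

electric current has SI base units: A

Checking each option against A:
  A. A·s: ✗ does not match
  B. A/m: ✗ does not match
  C. W: ✗ does not match
  D. V/Ω: ✓ matches
  E. V: ✗ does not match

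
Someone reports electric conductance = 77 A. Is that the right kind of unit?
No

electric conductance has SI base units: A^2 * s^3 / (kg * m^2)
A does NOT reduce to A^2 * s^3 / (kg * m^2); a valid unit for electric conductance would be e.g. S.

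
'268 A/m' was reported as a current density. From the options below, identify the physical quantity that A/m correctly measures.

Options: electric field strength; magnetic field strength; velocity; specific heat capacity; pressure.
magnetic field strength

current density should have units dimensionally equivalent to A / m^2 (e.g. A/m²).
The given unit 'A/m' reduces to A / m. Of the listed options, that is the dimensionality of magnetic field strength.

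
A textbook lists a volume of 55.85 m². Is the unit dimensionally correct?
No

volume has SI base units: m^3
m² does NOT reduce to m^3; a valid unit for volume would be e.g. m³.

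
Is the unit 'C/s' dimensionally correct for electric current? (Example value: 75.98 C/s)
Yes

electric current has SI base units: A
C/s reduces to the same SI base units, so it is a valid unit for electric current.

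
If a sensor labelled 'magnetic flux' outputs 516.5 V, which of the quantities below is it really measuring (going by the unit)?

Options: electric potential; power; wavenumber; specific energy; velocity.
electric potential

magnetic flux should have units dimensionally equivalent to kg * m^2 / (A * s^2) (e.g. Wb).
The given unit 'V' reduces to kg * m^2 / (A * s^3). Of the listed options, that is the dimensionality of electric potential.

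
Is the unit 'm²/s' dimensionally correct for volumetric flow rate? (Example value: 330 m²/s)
No

volumetric flow rate has SI base units: m^3 / s
m²/s does NOT reduce to m^3 / s; a valid unit for volumetric flow rate would be e.g. m³/s.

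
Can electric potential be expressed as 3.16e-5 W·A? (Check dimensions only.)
No

electric potential has SI base units: kg * m^2 / (A * s^3)
W·A does NOT reduce to kg * m^2 / (A * s^3); a valid unit for electric potential would be e.g. V.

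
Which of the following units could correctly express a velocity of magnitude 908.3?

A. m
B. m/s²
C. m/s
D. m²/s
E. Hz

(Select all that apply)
C

velocity has SI base units: m / s

Checking each option against m / s:
  A. m: ✗ does not match
  B. m/s²: ✗ does not match
  C. m/s: ✓ matches
  D. m²/s: ✗ does not match
  E. Hz: ✗ does not match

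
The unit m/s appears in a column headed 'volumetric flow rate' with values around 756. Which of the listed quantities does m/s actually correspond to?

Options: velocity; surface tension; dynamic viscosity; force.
velocity

volumetric flow rate should have units dimensionally equivalent to m^3 / s (e.g. m³/s).
The given unit 'm/s' reduces to m / s. Of the listed options, that is the dimensionality of velocity.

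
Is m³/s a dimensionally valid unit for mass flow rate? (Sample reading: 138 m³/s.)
No

mass flow rate has SI base units: kg / s
m³/s does NOT reduce to kg / s; a valid unit for mass flow rate would be e.g. kg/s.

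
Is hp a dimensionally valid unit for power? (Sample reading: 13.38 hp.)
Yes

power has SI base units: kg * m^2 / s^3
hp reduces to the same SI base units, so it is a valid unit for power.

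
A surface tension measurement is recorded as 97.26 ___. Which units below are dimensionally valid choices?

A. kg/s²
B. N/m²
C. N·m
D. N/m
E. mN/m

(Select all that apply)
A, D, E

surface tension has SI base units: kg / s^2

Checking each option against kg / s^2:
  A. kg/s²: ✓ matches
  B. N/m²: ✗ does not match
  C. N·m: ✗ does not match
  D. N/m: ✓ matches
  E. mN/m: ✓ matches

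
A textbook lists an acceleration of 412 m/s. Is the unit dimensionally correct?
No

acceleration has SI base units: m / s^2
m/s does NOT reduce to m / s^2; a valid unit for acceleration would be e.g. m/s².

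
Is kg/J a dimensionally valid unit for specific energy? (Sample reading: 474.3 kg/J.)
No

specific energy has SI base units: m^2 / s^2
kg/J does NOT reduce to m^2 / s^2; a valid unit for specific energy would be e.g. J/kg.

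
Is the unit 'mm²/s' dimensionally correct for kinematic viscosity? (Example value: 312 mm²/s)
Yes

kinematic viscosity has SI base units: m^2 / s
mm²/s reduces to the same SI base units, so it is a valid unit for kinematic viscosity.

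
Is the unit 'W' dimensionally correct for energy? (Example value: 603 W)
No

energy has SI base units: kg * m^2 / s^2
W does NOT reduce to kg * m^2 / s^2; a valid unit for energy would be e.g. J.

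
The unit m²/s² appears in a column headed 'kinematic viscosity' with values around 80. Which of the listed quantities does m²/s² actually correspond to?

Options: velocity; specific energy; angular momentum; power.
specific energy

kinematic viscosity should have units dimensionally equivalent to m^2 / s (e.g. m²/s).
The given unit 'm²/s²' reduces to m^2 / s^2. Of the listed options, that is the dimensionality of specific energy.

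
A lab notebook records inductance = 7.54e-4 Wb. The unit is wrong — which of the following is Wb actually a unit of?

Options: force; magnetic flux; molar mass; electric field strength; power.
magnetic flux

inductance should have units dimensionally equivalent to kg * m^2 / (A^2 * s^2) (e.g. H).
The given unit 'Wb' reduces to kg * m^2 / (A * s^2). Of the listed options, that is the dimensionality of magnetic flux.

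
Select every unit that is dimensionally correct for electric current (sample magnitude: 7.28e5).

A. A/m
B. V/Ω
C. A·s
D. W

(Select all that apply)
B

electric current has SI base units: A

Checking each option against A:
  A. A/m: ✗ does not match
  B. V/Ω: ✓ matches
  C. A·s: ✗ does not match
  D. W: ✗ does not match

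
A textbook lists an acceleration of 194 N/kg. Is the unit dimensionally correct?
Yes

acceleration has SI base units: m / s^2
N/kg reduces to the same SI base units, so it is a valid unit for acceleration.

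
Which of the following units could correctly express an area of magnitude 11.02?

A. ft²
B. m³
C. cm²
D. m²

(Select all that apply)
A, C, D

area has SI base units: m^2

Checking each option against m^2:
  A. ft²: ✓ matches
  B. m³: ✗ does not match
  C. cm²: ✓ matches
  D. m²: ✓ matches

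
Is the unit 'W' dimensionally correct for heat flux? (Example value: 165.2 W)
No

heat flux has SI base units: kg / s^3
W does NOT reduce to kg / s^3; a valid unit for heat flux would be e.g. W/m².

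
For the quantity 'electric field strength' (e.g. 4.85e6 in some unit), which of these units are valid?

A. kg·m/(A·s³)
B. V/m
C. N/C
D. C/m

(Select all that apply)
A, B, C

electric field strength has SI base units: kg * m / (A * s^3)

Checking each option against kg * m / (A * s^3):
  A. kg·m/(A·s³): ✓ matches
  B. V/m: ✓ matches
  C. N/C: ✓ matches
  D. C/m: ✗ does not match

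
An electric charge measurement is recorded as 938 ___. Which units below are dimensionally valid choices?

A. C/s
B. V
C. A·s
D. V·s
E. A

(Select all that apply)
C

electric charge has SI base units: A * s

Checking each option against A * s:
  A. C/s: ✗ does not match
  B. V: ✗ does not match
  C. A·s: ✓ matches
  D. V·s: ✗ does not match
  E. A: ✗ does not match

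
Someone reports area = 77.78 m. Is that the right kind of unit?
No

area has SI base units: m^2
m does NOT reduce to m^2; a valid unit for area would be e.g. m².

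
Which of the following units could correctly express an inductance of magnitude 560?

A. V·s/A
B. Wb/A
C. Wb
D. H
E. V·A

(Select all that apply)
A, B, D

inductance has SI base units: kg * m^2 / (A^2 * s^2)

Checking each option against kg * m^2 / (A^2 * s^2):
  A. V·s/A: ✓ matches
  B. Wb/A: ✓ matches
  C. Wb: ✗ does not match
  D. H: ✓ matches
  E. V·A: ✗ does not match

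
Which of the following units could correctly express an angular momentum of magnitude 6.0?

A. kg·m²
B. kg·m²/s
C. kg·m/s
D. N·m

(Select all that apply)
B

angular momentum has SI base units: kg * m^2 / s

Checking each option against kg * m^2 / s:
  A. kg·m²: ✗ does not match
  B. kg·m²/s: ✓ matches
  C. kg·m/s: ✗ does not match
  D. N·m: ✗ does not match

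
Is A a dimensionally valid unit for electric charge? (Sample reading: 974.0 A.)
No

electric charge has SI base units: A * s
A does NOT reduce to A * s; a valid unit for electric charge would be e.g. C.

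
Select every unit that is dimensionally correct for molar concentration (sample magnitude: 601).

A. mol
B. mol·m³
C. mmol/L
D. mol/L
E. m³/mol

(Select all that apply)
C, D

molar concentration has SI base units: mol / m^3

Checking each option against mol / m^3:
  A. mol: ✗ does not match
  B. mol·m³: ✗ does not match
  C. mmol/L: ✓ matches
  D. mol/L: ✓ matches
  E. m³/mol: ✗ does not match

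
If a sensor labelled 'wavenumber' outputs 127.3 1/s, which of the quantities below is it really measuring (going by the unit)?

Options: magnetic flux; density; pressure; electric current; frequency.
frequency

wavenumber should have units dimensionally equivalent to 1 / m (e.g. 1/m).
The given unit '1/s' reduces to 1 / s. Of the listed options, that is the dimensionality of frequency.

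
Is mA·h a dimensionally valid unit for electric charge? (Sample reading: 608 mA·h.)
Yes

electric charge has SI base units: A * s
mA·h reduces to the same SI base units, so it is a valid unit for electric charge.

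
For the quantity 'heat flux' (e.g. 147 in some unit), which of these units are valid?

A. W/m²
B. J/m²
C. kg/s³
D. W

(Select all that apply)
A, C

heat flux has SI base units: kg / s^3

Checking each option against kg / s^3:
  A. W/m²: ✓ matches
  B. J/m²: ✗ does not match
  C. kg/s³: ✓ matches
  D. W: ✗ does not match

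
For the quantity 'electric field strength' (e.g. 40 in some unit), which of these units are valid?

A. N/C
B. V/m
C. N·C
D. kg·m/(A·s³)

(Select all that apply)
A, B, D

electric field strength has SI base units: kg * m / (A * s^3)

Checking each option against kg * m / (A * s^3):
  A. N/C: ✓ matches
  B. V/m: ✓ matches
  C. N·C: ✗ does not match
  D. kg·m/(A·s³): ✓ matches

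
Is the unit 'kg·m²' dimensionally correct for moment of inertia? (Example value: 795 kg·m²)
Yes

moment of inertia has SI base units: kg * m^2
kg·m² reduces to the same SI base units, so it is a valid unit for moment of inertia.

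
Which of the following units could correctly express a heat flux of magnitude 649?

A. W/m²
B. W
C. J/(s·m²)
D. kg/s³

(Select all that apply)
A, C, D

heat flux has SI base units: kg / s^3

Checking each option against kg / s^3:
  A. W/m²: ✓ matches
  B. W: ✗ does not match
  C. J/(s·m²): ✓ matches
  D. kg/s³: ✓ matches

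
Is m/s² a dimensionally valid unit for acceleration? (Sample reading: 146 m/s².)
Yes

acceleration has SI base units: m / s^2
m/s² reduces to the same SI base units, so it is a valid unit for acceleration.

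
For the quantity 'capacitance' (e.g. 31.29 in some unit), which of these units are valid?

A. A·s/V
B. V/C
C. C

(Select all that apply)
A

capacitance has SI base units: A^2 * s^4 / (kg * m^2)

Checking each option against A^2 * s^4 / (kg * m^2):
  A. A·s/V: ✓ matches
  B. V/C: ✗ does not match
  C. C: ✗ does not match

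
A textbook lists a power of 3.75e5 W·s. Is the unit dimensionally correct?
No

power has SI base units: kg * m^2 / s^3
W·s does NOT reduce to kg * m^2 / s^3; a valid unit for power would be e.g. W.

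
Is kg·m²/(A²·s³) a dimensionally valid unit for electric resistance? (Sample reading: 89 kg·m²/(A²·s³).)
Yes

electric resistance has SI base units: kg * m^2 / (A^2 * s^3)
kg·m²/(A²·s³) reduces to the same SI base units, so it is a valid unit for electric resistance.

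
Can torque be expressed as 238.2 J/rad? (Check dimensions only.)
Yes

torque has SI base units: kg * m^2 / s^2
J/rad reduces to the same SI base units, so it is a valid unit for torque.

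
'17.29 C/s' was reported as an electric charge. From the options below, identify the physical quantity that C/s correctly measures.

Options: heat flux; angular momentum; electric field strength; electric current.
electric current

electric charge should have units dimensionally equivalent to A * s (e.g. C).
The given unit 'C/s' reduces to A. Of the listed options, that is the dimensionality of electric current.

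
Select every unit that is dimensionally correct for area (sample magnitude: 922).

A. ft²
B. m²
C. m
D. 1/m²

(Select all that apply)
A, B

area has SI base units: m^2

Checking each option against m^2:
  A. ft²: ✓ matches
  B. m²: ✓ matches
  C. m: ✗ does not match
  D. 1/m²: ✗ does not match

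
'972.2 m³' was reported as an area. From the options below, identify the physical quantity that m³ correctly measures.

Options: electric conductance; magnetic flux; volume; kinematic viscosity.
volume

area should have units dimensionally equivalent to m^2 (e.g. m²).
The given unit 'm³' reduces to m^3. Of the listed options, that is the dimensionality of volume.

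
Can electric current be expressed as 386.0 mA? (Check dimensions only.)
Yes

electric current has SI base units: A
mA reduces to the same SI base units, so it is a valid unit for electric current.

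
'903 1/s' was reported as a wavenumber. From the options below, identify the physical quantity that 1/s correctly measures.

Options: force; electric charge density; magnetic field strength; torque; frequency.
frequency

wavenumber should have units dimensionally equivalent to 1 / m (e.g. 1/m).
The given unit '1/s' reduces to 1 / s. Of the listed options, that is the dimensionality of frequency.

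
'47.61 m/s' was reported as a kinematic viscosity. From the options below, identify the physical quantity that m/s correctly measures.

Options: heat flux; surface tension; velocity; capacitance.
velocity

kinematic viscosity should have units dimensionally equivalent to m^2 / s (e.g. m²/s).
The given unit 'm/s' reduces to m / s. Of the listed options, that is the dimensionality of velocity.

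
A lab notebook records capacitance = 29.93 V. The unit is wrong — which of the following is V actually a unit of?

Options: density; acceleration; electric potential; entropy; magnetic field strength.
electric potential

capacitance should have units dimensionally equivalent to A^2 * s^4 / (kg * m^2) (e.g. F).
The given unit 'V' reduces to kg * m^2 / (A * s^3). Of the listed options, that is the dimensionality of electric potential.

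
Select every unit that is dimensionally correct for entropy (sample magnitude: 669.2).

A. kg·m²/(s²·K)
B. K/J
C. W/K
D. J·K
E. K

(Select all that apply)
A

entropy has SI base units: kg * m^2 / (s^2 * K)

Checking each option against kg * m^2 / (s^2 * K):
  A. kg·m²/(s²·K): ✓ matches
  B. K/J: ✗ does not match
  C. W/K: ✗ does not match
  D. J·K: ✗ does not match
  E. K: ✗ does not match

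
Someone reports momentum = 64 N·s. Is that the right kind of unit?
Yes

momentum has SI base units: kg * m / s
N·s reduces to the same SI base units, so it is a valid unit for momentum.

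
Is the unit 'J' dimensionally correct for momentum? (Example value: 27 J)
No

momentum has SI base units: kg * m / s
J does NOT reduce to kg * m / s; a valid unit for momentum would be e.g. kg·m/s.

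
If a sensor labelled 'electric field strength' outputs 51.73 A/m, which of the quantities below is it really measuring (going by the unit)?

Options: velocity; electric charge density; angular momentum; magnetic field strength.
magnetic field strength

electric field strength should have units dimensionally equivalent to kg * m / (A * s^3) (e.g. V/m).
The given unit 'A/m' reduces to A / m. Of the listed options, that is the dimensionality of magnetic field strength.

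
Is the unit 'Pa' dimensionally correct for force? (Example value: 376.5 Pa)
No

force has SI base units: kg * m / s^2
Pa does NOT reduce to kg * m / s^2; a valid unit for force would be e.g. N.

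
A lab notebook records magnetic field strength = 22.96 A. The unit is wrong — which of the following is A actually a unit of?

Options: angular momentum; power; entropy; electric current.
electric current

magnetic field strength should have units dimensionally equivalent to A / m (e.g. A/m).
The given unit 'A' reduces to A. Of the listed options, that is the dimensionality of electric current.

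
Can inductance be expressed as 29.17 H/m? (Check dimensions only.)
No

inductance has SI base units: kg * m^2 / (A^2 * s^2)
H/m does NOT reduce to kg * m^2 / (A^2 * s^2); a valid unit for inductance would be e.g. H.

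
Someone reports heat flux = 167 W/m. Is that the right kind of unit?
No

heat flux has SI base units: kg / s^3
W/m does NOT reduce to kg / s^3; a valid unit for heat flux would be e.g. W/m².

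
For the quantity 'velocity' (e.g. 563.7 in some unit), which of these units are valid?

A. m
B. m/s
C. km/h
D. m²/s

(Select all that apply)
B, C

velocity has SI base units: m / s

Checking each option against m / s:
  A. m: ✗ does not match
  B. m/s: ✓ matches
  C. km/h: ✓ matches
  D. m²/s: ✗ does not match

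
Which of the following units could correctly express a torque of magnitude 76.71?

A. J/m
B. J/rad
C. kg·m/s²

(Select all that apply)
B

torque has SI base units: kg * m^2 / s^2

Checking each option against kg * m^2 / s^2:
  A. J/m: ✗ does not match
  B. J/rad: ✓ matches
  C. kg·m/s²: ✗ does not match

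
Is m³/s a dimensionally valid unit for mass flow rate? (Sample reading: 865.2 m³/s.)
No

mass flow rate has SI base units: kg / s
m³/s does NOT reduce to kg / s; a valid unit for mass flow rate would be e.g. kg/s.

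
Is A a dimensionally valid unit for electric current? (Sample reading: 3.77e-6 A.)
Yes

electric current has SI base units: A
A reduces to the same SI base units, so it is a valid unit for electric current.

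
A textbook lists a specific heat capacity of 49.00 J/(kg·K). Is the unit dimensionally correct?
Yes

specific heat capacity has SI base units: m^2 / (s^2 * K)
J/(kg·K) reduces to the same SI base units, so it is a valid unit for specific heat capacity.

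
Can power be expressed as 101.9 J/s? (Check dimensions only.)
Yes

power has SI base units: kg * m^2 / s^3
J/s reduces to the same SI base units, so it is a valid unit for power.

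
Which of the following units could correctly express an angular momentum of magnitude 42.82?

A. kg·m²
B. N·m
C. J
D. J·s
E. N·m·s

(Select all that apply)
D, E

angular momentum has SI base units: kg * m^2 / s

Checking each option against kg * m^2 / s:
  A. kg·m²: ✗ does not match
  B. N·m: ✗ does not match
  C. J: ✗ does not match
  D. J·s: ✓ matches
  E. N·m·s: ✓ matches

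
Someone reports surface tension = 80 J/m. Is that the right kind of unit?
No

surface tension has SI base units: kg / s^2
J/m does NOT reduce to kg / s^2; a valid unit for surface tension would be e.g. N/m.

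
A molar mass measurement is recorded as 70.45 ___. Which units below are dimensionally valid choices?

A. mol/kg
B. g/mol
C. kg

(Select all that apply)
B

molar mass has SI base units: kg / mol

Checking each option against kg / mol:
  A. mol/kg: ✗ does not match
  B. g/mol: ✓ matches
  C. kg: ✗ does not match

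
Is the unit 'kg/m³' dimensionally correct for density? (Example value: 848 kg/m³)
Yes

density has SI base units: kg / m^3
kg/m³ reduces to the same SI base units, so it is a valid unit for density.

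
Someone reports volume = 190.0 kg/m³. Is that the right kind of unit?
No

volume has SI base units: m^3
kg/m³ does NOT reduce to m^3; a valid unit for volume would be e.g. m³.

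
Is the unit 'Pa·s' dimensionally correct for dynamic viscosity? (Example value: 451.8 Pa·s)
Yes

dynamic viscosity has SI base units: kg / (m * s)
Pa·s reduces to the same SI base units, so it is a valid unit for dynamic viscosity.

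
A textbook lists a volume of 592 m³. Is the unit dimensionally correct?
Yes

volume has SI base units: m^3
m³ reduces to the same SI base units, so it is a valid unit for volume.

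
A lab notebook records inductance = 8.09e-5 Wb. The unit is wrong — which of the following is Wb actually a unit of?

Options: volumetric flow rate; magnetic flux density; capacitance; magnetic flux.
magnetic flux

inductance should have units dimensionally equivalent to kg * m^2 / (A^2 * s^2) (e.g. H).
The given unit 'Wb' reduces to kg * m^2 / (A * s^2). Of the listed options, that is the dimensionality of magnetic flux.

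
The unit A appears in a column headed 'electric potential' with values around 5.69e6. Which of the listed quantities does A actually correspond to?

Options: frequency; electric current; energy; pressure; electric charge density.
electric current

electric potential should have units dimensionally equivalent to kg * m^2 / (A * s^3) (e.g. V).
The given unit 'A' reduces to A. Of the listed options, that is the dimensionality of electric current.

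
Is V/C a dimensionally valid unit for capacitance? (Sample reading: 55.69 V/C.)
No

capacitance has SI base units: A^2 * s^4 / (kg * m^2)
V/C does NOT reduce to A^2 * s^4 / (kg * m^2); a valid unit for capacitance would be e.g. F.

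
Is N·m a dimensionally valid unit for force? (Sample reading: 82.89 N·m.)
No

force has SI base units: kg * m / s^2
N·m does NOT reduce to kg * m / s^2; a valid unit for force would be e.g. N.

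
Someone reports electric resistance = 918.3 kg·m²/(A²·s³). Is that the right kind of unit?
Yes

electric resistance has SI base units: kg * m^2 / (A^2 * s^3)
kg·m²/(A²·s³) reduces to the same SI base units, so it is a valid unit for electric resistance.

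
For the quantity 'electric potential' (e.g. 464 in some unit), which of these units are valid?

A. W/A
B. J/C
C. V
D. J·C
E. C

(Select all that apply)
A, B, C

electric potential has SI base units: kg * m^2 / (A * s^3)

Checking each option against kg * m^2 / (A * s^3):
  A. W/A: ✓ matches
  B. J/C: ✓ matches
  C. V: ✓ matches
  D. J·C: ✗ does not match
  E. C: ✗ does not match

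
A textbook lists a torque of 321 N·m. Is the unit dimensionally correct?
Yes

torque has SI base units: kg * m^2 / s^2
N·m reduces to the same SI base units, so it is a valid unit for torque.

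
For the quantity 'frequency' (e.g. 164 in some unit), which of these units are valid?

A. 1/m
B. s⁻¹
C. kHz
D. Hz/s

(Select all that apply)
B, C

frequency has SI base units: 1 / s

Checking each option against 1 / s:
  A. 1/m: ✗ does not match
  B. s⁻¹: ✓ matches
  C. kHz: ✓ matches
  D. Hz/s: ✗ does not match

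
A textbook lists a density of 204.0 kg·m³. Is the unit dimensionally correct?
No

density has SI base units: kg / m^3
kg·m³ does NOT reduce to kg / m^3; a valid unit for density would be e.g. kg/m³.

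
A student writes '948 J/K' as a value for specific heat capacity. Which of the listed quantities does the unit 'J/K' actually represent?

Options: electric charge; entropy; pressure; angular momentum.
entropy

specific heat capacity should have units dimensionally equivalent to m^2 / (s^2 * K) (e.g. J/(kg·K)).
The given unit 'J/K' reduces to kg * m^2 / (s^2 * K). Of the listed options, that is the dimensionality of entropy.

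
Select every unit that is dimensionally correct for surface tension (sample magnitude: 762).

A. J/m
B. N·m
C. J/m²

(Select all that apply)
C

surface tension has SI base units: kg / s^2

Checking each option against kg / s^2:
  A. J/m: ✗ does not match
  B. N·m: ✗ does not match
  C. J/m²: ✓ matches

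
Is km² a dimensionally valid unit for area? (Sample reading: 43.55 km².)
Yes

area has SI base units: m^2
km² reduces to the same SI base units, so it is a valid unit for area.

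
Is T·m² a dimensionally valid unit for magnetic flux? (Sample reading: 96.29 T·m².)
Yes

magnetic flux has SI base units: kg * m^2 / (A * s^2)
T·m² reduces to the same SI base units, so it is a valid unit for magnetic flux.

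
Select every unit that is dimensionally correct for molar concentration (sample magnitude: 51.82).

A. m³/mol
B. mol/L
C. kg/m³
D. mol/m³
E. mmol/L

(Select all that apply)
B, D, E

molar concentration has SI base units: mol / m^3

Checking each option against mol / m^3:
  A. m³/mol: ✗ does not match
  B. mol/L: ✓ matches
  C. kg/m³: ✗ does not match
  D. mol/m³: ✓ matches
  E. mmol/L: ✓ matches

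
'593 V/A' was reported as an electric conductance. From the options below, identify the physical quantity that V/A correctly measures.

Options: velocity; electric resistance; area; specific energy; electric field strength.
electric resistance

electric conductance should have units dimensionally equivalent to A^2 * s^3 / (kg * m^2) (e.g. S).
The given unit 'V/A' reduces to kg * m^2 / (A^2 * s^3). Of the listed options, that is the dimensionality of electric resistance.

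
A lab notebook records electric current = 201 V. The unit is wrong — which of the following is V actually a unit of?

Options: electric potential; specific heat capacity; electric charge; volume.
electric potential

electric current should have units dimensionally equivalent to A (e.g. A).
The given unit 'V' reduces to kg * m^2 / (A * s^3). Of the listed options, that is the dimensionality of electric potential.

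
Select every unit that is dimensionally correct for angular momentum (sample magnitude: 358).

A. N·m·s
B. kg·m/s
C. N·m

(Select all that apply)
A

angular momentum has SI base units: kg * m^2 / s

Checking each option against kg * m^2 / s:
  A. N·m·s: ✓ matches
  B. kg·m/s: ✗ does not match
  C. N·m: ✗ does not match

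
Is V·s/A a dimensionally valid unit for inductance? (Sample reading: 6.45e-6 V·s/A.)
Yes

inductance has SI base units: kg * m^2 / (A^2 * s^2)
V·s/A reduces to the same SI base units, so it is a valid unit for inductance.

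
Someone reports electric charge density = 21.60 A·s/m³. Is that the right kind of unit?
Yes

electric charge density has SI base units: A * s / m^3
A·s/m³ reduces to the same SI base units, so it is a valid unit for electric charge density.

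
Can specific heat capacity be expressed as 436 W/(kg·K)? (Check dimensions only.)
No

specific heat capacity has SI base units: m^2 / (s^2 * K)
W/(kg·K) does NOT reduce to m^2 / (s^2 * K); a valid unit for specific heat capacity would be e.g. J/(kg·K).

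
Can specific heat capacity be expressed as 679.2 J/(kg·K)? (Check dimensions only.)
Yes

specific heat capacity has SI base units: m^2 / (s^2 * K)
J/(kg·K) reduces to the same SI base units, so it is a valid unit for specific heat capacity.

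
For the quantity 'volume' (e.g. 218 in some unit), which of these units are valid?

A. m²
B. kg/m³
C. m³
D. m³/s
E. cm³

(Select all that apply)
C, E

volume has SI base units: m^3

Checking each option against m^3:
  A. m²: ✗ does not match
  B. kg/m³: ✗ does not match
  C. m³: ✓ matches
  D. m³/s: ✗ does not match
  E. cm³: ✓ matches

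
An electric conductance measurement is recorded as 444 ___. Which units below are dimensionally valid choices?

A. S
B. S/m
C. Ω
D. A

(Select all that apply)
A

electric conductance has SI base units: A^2 * s^3 / (kg * m^2)

Checking each option against A^2 * s^3 / (kg * m^2):
  A. S: ✓ matches
  B. S/m: ✗ does not match
  C. Ω: ✗ does not match
  D. A: ✗ does not match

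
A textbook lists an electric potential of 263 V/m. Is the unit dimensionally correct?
No

electric potential has SI base units: kg * m^2 / (A * s^3)
V/m does NOT reduce to kg * m^2 / (A * s^3); a valid unit for electric potential would be e.g. V.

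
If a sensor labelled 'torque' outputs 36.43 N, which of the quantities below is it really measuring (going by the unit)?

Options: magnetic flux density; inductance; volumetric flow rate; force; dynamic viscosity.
force

torque should have units dimensionally equivalent to kg * m^2 / s^2 (e.g. N·m).
The given unit 'N' reduces to kg * m / s^2. Of the listed options, that is the dimensionality of force.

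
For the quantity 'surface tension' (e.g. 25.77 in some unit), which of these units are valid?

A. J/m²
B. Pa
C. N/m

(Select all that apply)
A, C

surface tension has SI base units: kg / s^2

Checking each option against kg / s^2:
  A. J/m²: ✓ matches
  B. Pa: ✗ does not match
  C. N/m: ✓ matches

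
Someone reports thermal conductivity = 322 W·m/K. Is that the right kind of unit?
No

thermal conductivity has SI base units: kg * m / (s^3 * K)
W·m/K does NOT reduce to kg * m / (s^3 * K); a valid unit for thermal conductivity would be e.g. W/(m·K).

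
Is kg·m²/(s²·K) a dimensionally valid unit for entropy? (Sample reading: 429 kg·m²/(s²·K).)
Yes

entropy has SI base units: kg * m^2 / (s^2 * K)
kg·m²/(s²·K) reduces to the same SI base units, so it is a valid unit for entropy.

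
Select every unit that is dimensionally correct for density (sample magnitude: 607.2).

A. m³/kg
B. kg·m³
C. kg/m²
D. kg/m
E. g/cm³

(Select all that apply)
E

density has SI base units: kg / m^3

Checking each option against kg / m^3:
  A. m³/kg: ✗ does not match
  B. kg·m³: ✗ does not match
  C. kg/m²: ✗ does not match
  D. kg/m: ✗ does not match
  E. g/cm³: ✓ matches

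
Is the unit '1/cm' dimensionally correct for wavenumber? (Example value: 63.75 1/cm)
Yes

wavenumber has SI base units: 1 / m
1/cm reduces to the same SI base units, so it is a valid unit for wavenumber.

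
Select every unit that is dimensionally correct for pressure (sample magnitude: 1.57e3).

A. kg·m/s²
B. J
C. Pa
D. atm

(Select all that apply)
C, D

pressure has SI base units: kg / (m * s^2)

Checking each option against kg / (m * s^2):
  A. kg·m/s²: ✗ does not match
  B. J: ✗ does not match
  C. Pa: ✓ matches
  D. atm: ✓ matches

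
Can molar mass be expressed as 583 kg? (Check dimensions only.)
No

molar mass has SI base units: kg / mol
kg does NOT reduce to kg / mol; a valid unit for molar mass would be e.g. kg/mol.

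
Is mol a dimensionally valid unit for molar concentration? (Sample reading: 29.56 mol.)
No

molar concentration has SI base units: mol / m^3
mol does NOT reduce to mol / m^3; a valid unit for molar concentration would be e.g. mol/m³.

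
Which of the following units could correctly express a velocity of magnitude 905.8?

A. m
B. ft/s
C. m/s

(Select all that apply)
B, C

velocity has SI base units: m / s

Checking each option against m / s:
  A. m: ✗ does not match
  B. ft/s: ✓ matches
  C. m/s: ✓ matches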